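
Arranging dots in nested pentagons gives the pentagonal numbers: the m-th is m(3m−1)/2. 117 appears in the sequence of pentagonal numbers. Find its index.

Set n(3n−1)/2 = 117, giving 3n² − n − 234 = 0.
The discriminant is 1 + 24·117 = 2809, and √2809 = 53.
So n = (1 + 53) / 6 = 54/6 = 9.

9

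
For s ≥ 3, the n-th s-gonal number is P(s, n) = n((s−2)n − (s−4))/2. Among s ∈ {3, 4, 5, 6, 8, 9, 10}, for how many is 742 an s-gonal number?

1

s = 3: P(3, 38) = 741 and P(3, 39) = 780; 742 is not s-gonal.
s = 4: P(4, 27) = 729 and P(4, 28) = 784; 742 is not s-gonal.
s = 5: P(5, 22) = 715 and P(5, 23) = 782; 742 is not s-gonal.
s = 6: P(6, 19) = 703 and P(6, 20) = 780; 742 is not s-gonal.
s = 8: P(8, 16) = 736 and P(8, 17) = 833; 742 is not s-gonal.
s = 9: P(9, 14) = 651 and P(9, 15) = 750; 742 is not s-gonal.
s = 10: P(10, 14) = 742. ✓
Hits: s ∈ {10} → 1.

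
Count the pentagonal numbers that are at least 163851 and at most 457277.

The n-th pentagonal number is n(3n−1)/2.
Smallest index with value ≥ 163851: n = 331 (giving 164176).
Largest index with value ≤ 457277: n = 552 (giving 456780).
Indices 331 through 552: 222 terms.

222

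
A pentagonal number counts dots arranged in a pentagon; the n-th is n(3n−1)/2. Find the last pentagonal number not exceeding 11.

Solve n(3n−1)/2 ≤ 11 for integer n.
n = 2 gives 5 ≤ 11, while n = 3 gives 12 > 11; so the answer is 5.

5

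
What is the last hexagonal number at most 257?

Solve n(2n−1) ≤ 257 for integer n.
n = 11 gives 231 ≤ 257, while n = 12 gives 276 > 257; so the answer is 231.

231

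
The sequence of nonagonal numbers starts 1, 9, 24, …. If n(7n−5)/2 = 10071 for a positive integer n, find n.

Set n(7n−5)/2 = 10071, giving 7n² − 5n − 20142 = 0.
The discriminant is 25 + 56·10071 = 564001, and √564001 = 751.
So n = (5 + 751) / 14 = 756/14 = 54.
Check: 54·(7·54 − 5)/2 = 10071. ✓

54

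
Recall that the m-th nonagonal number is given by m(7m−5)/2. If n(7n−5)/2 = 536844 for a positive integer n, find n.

392

Set n(7n−5)/2 = 536844, giving 7n² − 5n − 1073688 = 0.
So n = (5 + 5483) / 14 = 5488/14 = 392.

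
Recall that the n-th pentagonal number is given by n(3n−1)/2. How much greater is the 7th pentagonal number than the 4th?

7·(3·7 − 1)/2 = 70 and 4·(3·4 − 1)/2 = 22.
Difference: 70 − 22 = 48.

48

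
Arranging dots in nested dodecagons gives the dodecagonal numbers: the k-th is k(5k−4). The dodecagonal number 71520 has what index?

120

Set n(5n−4) = 71520, giving 5n² − 4n − 71520 = 0.
The discriminant is 16 + 20·71520 = 1430416, and √1430416 = 1196.
So n = (4 + 1196) / 10 = 1200/10 = 120.
Check: 120·(5·120 − 4) = 71520. ✓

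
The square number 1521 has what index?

We need n² = 1521, so n = √1521 = 39.

39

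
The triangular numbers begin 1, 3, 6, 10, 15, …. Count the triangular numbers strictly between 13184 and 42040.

128

The n-th triangular number is n(n+1)/2.
Smallest index with value > 13184: n = 162 (giving 13203).
Largest index with value < 42040: n = 289 (giving 41905).
Indices 162 through 289: 128 terms.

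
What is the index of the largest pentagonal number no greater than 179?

Solve n(3n−1)/2 ≤ 179 for integer n.
n = 11 gives 176 ≤ 179, while n = 12 gives 210 > 179; so the answer is index 11.

11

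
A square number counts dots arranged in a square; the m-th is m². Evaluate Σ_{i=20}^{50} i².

40455

Σ_{i=20}^{50} i² = 42925 − 2470 = 40455.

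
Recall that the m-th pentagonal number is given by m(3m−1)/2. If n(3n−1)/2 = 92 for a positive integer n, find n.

8

Set n(3n−1)/2 = 92, giving 3n² − n − 184 = 0.
The discriminant is 1 + 24·92 = 2209, and √2209 = 47.
So n = (1 + 47) / 6 = 48/6 = 8.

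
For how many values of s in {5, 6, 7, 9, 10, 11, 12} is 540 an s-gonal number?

s = 5: P(5, 19) = 532 and P(5, 20) = 590; 540 is not s-gonal.
s = 6: P(6, 16) = 496 and P(6, 17) = 561; 540 is not s-gonal.
s = 7: P(7, 15) = 540. ✓
s = 9: P(9, 12) = 474 and P(9, 13) = 559; 540 is not s-gonal.
s = 10: P(10, 12) = 540. ✓
s = 11: P(11, 11) = 506 and P(11, 12) = 606; 540 is not s-gonal.
s = 12: P(12, 10) = 460 and P(12, 11) = 561; 540 is not s-gonal.
Hits: s ∈ {7, 10} → 2.

2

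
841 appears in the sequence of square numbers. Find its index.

We need n² = 841, so n = √841 = 29.

29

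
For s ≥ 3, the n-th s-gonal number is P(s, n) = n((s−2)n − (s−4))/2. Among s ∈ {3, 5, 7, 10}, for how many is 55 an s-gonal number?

2

s = 3: P(3, 10) = 55. ✓
s = 5: P(5, 6) = 51 and P(5, 7) = 70; 55 is not s-gonal.
s = 7: P(7, 5) = 55. ✓
s = 10: P(10, 4) = 52 and P(10, 5) = 85; 55 is not s-gonal.
Hits: s ∈ {3, 7} → 2.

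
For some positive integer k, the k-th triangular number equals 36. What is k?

8

Set n(n+1)/2 = 36, giving n² + n − 72 = 0.
The discriminant is 1 + 8·36 = 289, and √289 = 17.
So n = (-1 + 17) / 2 = 16/2 = 8.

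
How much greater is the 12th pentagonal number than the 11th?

Consecutive pentagonal numbers differ by 3n − 2: here 3·12 − 2 = 34.

34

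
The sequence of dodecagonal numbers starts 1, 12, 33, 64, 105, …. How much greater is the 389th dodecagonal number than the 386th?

11613

389·(5·389 − 4) = 755049 and 386·(5·386 − 4) = 743436.
Difference: 755049 − 743436 = 11613.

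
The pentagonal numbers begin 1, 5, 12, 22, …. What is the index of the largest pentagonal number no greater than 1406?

30

Solve n(3n−1)/2 ≤ 1406 for integer n.
n = 30 gives 1335 ≤ 1406, while n = 31 gives 1426 > 1406; so the answer is index 30.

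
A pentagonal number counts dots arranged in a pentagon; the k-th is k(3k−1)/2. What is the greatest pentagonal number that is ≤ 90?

Solve n(3n−1)/2 ≤ 90 for integer n.
n = 7 gives 70 ≤ 90, while n = 8 gives 92 > 90; so the answer is 70.

70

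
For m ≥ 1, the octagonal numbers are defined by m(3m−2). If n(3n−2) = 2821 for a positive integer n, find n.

31

Set n(3n−2) = 2821, giving 3n² − 2n − 2821 = 0.
The discriminant is 4 + 12·2821 = 33856, and √33856 = 184.
So n = (2 + 184) / 6 = 186/6 = 31.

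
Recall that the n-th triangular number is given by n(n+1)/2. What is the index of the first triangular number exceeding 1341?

Solve n(n+1)/2 > 1341 for integer n.
The largest n with value ≤ 1341 is 51 (since 1326 ≤ 1341 < 1378), so the first above is n = 52, value 1378.

52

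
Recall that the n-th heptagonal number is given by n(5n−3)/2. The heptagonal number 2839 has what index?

34

Set n(5n−3)/2 = 2839, giving 5n² − 3n − 5678 = 0.
The discriminant is 9 + 40·2839 = 113569, and √113569 = 337.
So n = (3 + 337) / 10 = 340/10 = 34.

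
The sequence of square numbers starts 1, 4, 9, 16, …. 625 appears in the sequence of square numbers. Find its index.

25

We need n² = 625, so n = √625 = 25.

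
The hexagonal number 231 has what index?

11

Set n(2n−1) = 231, giving 2n² − n − 231 = 0.
So n = (1 + 43) / 4 = 44/4 = 11.
Check: 11·(2·11 − 1) = 231. ✓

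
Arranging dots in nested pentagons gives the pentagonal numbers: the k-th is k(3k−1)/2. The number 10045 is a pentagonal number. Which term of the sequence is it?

82

Set n(3n−1)/2 = 10045, giving 3n² − n − 20090 = 0.
The discriminant is 1 + 24·10045 = 241081, and √241081 = 491.
So n = (1 + 491) / 6 = 492/6 = 82.
Check: 82·(3·82 − 1)/2 = 10045. ✓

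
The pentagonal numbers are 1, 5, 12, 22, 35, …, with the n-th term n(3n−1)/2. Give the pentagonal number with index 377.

213005

The 377th pentagonal number is n(3n−1)/2 with n = 377.
377·(3·377 − 1)/2 = 377·1130/2 = 377·565 = 213005.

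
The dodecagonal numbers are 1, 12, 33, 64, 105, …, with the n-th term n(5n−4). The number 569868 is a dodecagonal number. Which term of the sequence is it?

Set n(5n−4) = 569868, giving 5n² − 4n − 569868 = 0.
The discriminant is 16 + 20·569868 = 11397376, and √11397376 = 3376.
So n = (4 + 3376) / 10 = 3380/10 = 338.

338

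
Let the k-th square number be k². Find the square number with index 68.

4624

The 68th square number is n² with n = 68.
68² = 4624.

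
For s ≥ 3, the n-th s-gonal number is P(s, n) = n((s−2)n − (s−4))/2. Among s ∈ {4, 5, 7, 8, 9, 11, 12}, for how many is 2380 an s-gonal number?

1

s = 4: P(4, 48) = 2304 and P(4, 49) = 2401; 2380 is not s-gonal.
s = 5: P(5, 40) = 2380. ✓
s = 7: P(7, 31) = 2356 and P(7, 32) = 2512; 2380 is not s-gonal.
s = 8: P(8, 28) = 2296 and P(8, 29) = 2465; 2380 is not s-gonal.
s = 9: P(9, 26) = 2301 and P(9, 27) = 2484; 2380 is not s-gonal.
s = 11: P(11, 23) = 2300 and P(11, 24) = 2508; 2380 is not s-gonal.
s = 12: P(12, 22) = 2332 and P(12, 23) = 2553; 2380 is not s-gonal.
Hits: s ∈ {5} → 1.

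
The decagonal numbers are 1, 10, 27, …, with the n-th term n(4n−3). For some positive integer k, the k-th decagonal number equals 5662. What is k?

38

Set n(4n−3) = 5662, giving 4n² − 3n − 5662 = 0.
The discriminant is 9 + 16·5662 = 90601, and √90601 = 301.
So n = (3 + 301) / 8 = 304/8 = 38.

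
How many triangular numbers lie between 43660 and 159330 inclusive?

270

The n-th triangular number is n(n+1)/2.
Smallest index with value ≥ 43660: n = 295 (giving 43660).
Largest index with value ≤ 159330: n = 564 (giving 159330).
Indices 295 through 564: 270 terms.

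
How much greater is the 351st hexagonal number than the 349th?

2798

351·(2·351 − 1) = 246051 and 349·(2·349 − 1) = 243253.
Difference: 246051 − 243253 = 2798.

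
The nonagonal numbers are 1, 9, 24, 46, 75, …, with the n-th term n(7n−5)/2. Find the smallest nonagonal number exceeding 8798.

Solve n(7n−5)/2 > 8798 for integer n.
The largest n with value ≤ 8798 is 50 (since 8625 ≤ 8798 < 8976), so the first above is n = 51, value 8976.

8976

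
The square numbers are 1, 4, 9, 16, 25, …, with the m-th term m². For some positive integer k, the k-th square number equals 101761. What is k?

319

We need n² = 101761, so n = √101761 = 319.
Check: 319² = 101761. ✓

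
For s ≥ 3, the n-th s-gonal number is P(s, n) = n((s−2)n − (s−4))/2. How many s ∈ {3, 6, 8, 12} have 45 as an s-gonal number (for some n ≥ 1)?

2

s = 3: P(3, 9) = 45. ✓
s = 6: P(6, 5) = 45. ✓
s = 8: P(8, 4) = 40 and P(8, 5) = 65; 45 is not s-gonal.
s = 12: P(12, 3) = 33 and P(12, 4) = 64; 45 is not s-gonal.
Hits: s ∈ {3, 6} → 2.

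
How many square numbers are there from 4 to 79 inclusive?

The n-th square number is n².
Smallest index with value ≥ 4: n = 2 (giving 4).
Largest index with value ≤ 79: n = 8 (giving 64).
Indices 2 through 8: 7 terms.

7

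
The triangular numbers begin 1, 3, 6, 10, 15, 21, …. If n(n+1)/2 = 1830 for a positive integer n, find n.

Set n(n+1)/2 = 1830, giving n² + n − 3660 = 0.
So n = (-1 + 121) / 2 = 120/2 = 60.
Check: 60·61/2 = 1830. ✓

60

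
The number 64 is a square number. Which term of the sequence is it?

We need n² = 64, so n = √64 = 8.

8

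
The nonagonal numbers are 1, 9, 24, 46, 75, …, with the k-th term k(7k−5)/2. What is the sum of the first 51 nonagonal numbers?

Σ i(7i−5)/2 = (7Σi² − 5Σi) / 2 over i = 1..51.
Σi = 1326 and Σi² = 45526.
(7·45526 − 5·1326) / 2 = 312052/2 = 156026.

156026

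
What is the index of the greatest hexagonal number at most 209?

Solve n(2n−1) ≤ 209 for integer n.
n = 10 gives 190 ≤ 209, while n = 11 gives 231 > 209; so the answer is index 10.

10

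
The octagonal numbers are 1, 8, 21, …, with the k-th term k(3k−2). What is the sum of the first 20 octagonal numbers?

8190

Σ i(3i−2) = 3Σi² − 2Σi over i = 1..20.
Σi = 210 and Σi² = 2870.
3·2870 − 2·210 = 8190.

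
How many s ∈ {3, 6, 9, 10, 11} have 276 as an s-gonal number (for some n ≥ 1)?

2

s = 3: P(3, 23) = 276. ✓
s = 6: P(6, 12) = 276. ✓
s = 9: P(9, 9) = 261 and P(9, 10) = 325; 276 is not s-gonal.
s = 10: P(10, 8) = 232 and P(10, 9) = 297; 276 is not s-gonal.
s = 11: P(11, 8) = 260 and P(11, 9) = 333; 276 is not s-gonal.
Hits: s ∈ {3, 6} → 2.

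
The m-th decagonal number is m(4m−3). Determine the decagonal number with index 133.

The 133rd decagonal number is n(4n−3) with n = 133.
133·(4·133 − 3) = 133·529 = 70357.

70357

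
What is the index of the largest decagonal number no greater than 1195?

17

Solve n(4n−3) ≤ 1195 for integer n.
n = 17 gives 1105 ≤ 1195, while n = 18 gives 1242 > 1195; so the answer is index 17.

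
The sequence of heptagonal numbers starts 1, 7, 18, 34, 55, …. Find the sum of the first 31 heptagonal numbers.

25296

Σ i(5i−3)/2 = (5Σi² − 3Σi) / 2 over i = 1..31.
Σi = 496 and Σi² = 10416.
(5·10416 − 3·496) / 2 = 50592/2 = 25296.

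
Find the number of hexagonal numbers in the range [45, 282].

The n-th hexagonal number is n(2n−1).
Smallest index with value ≥ 45: n = 5 (giving 45).
Largest index with value ≤ 282: n = 12 (giving 276).
Indices 5 through 12: 8 terms.

8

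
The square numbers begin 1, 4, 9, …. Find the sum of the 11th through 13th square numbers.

Σ_{i=11}^{13} i² = 819 − 385 = 434.

434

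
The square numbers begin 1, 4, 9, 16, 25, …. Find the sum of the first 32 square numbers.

11440

Σ_{i=1}^{32} i² = 32·33·65/6 = 11440.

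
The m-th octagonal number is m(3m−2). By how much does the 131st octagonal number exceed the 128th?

131·(3·131 − 2) = 51221 and 128·(3·128 − 2) = 48896.
Difference: 51221 − 48896 = 2325.

2325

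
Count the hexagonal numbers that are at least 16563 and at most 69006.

95

The n-th hexagonal number is n(2n−1).
Smallest index with value ≥ 16563: n = 92 (giving 16836).
Largest index with value ≤ 69006: n = 186 (giving 69006).
Indices 92 through 186: 95 terms.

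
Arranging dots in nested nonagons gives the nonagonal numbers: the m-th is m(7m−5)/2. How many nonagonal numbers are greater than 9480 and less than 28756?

38

The n-th nonagonal number is n(7n−5)/2.
Smallest index with value > 9480: n = 53 (giving 9699).
Largest index with value < 28756: n = 90 (giving 28125).
Indices 53 through 90: 38 terms.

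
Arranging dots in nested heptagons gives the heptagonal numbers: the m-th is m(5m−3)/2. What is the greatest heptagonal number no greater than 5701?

5688

Solve n(5n−3)/2 ≤ 5701 for integer n.
n = 48 gives 5688 ≤ 5701, while n = 49 gives 5929 > 5701; so the answer is 5688.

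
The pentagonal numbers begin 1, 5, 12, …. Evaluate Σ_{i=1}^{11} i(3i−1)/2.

726

Σ i(3i−1)/2 = (3Σi² − Σi) / 2 over i = 1..11.
Σi = 66 and Σi² = 506.
(3·506 − 1·66) / 2 = 1452/2 = 726.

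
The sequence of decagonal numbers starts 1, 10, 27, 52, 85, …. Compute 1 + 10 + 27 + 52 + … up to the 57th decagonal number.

Σ i(4i−3) = 4Σi² − 3Σi over i = 1..57.
Σi = 1653 and Σi² = 63365.
4·63365 − 3·1653 = 248501.

248501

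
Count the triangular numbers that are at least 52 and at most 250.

The n-th triangular number is n(n+1)/2.
Smallest index with value ≥ 52: n = 10 (giving 55).
Largest index with value ≤ 250: n = 21 (giving 231).
Indices 10 through 21: 12 terms.

12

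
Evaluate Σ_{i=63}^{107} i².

Σ_{i=63}^{107} i² = 414090 − 81375 = 332715.

332715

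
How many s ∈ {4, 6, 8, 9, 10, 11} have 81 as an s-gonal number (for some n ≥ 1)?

s = 4: P(4, 9) = 81. ✓
s = 6: P(6, 6) = 66 and P(6, 7) = 91; 81 is not s-gonal.
s = 8: P(8, 5) = 65 and P(8, 6) = 96; 81 is not s-gonal.
s = 9: P(9, 5) = 75 and P(9, 6) = 111; 81 is not s-gonal.
s = 10: P(10, 4) = 52 and P(10, 5) = 85; 81 is not s-gonal.
s = 11: P(11, 4) = 58 and P(11, 5) = 95; 81 is not s-gonal.
Hits: s ∈ {4} → 1.

1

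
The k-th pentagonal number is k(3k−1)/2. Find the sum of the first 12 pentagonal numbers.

Σ i(3i−1)/2 = (3Σi² − Σi) / 2 over i = 1..12.
Σi = 78 and Σi² = 650.
(3·650 − 1·78) / 2 = 1872/2 = 936.

936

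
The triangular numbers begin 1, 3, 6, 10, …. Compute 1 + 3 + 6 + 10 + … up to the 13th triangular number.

Σ i(i+1)/2 = (Σi² + Σi) / 2 over i = 1..13.
Σi = 91 and Σi² = 819.
(1·819 + 1·91) / 2 = 910/2 = 455.

455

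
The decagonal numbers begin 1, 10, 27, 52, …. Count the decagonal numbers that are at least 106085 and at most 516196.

The n-th decagonal number is n(4n−3).
Smallest index with value ≥ 106085: n = 164 (giving 107092).
Largest index with value ≤ 516196: n = 359 (giving 514447).
Indices 164 through 359: 196 terms.

196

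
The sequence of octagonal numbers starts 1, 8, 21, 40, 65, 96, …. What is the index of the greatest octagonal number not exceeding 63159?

145

Solve n(3n−2) ≤ 63159 for integer n.
n = 145 gives 62785 ≤ 63159, while n = 146 gives 63656 > 63159; so the answer is index 145.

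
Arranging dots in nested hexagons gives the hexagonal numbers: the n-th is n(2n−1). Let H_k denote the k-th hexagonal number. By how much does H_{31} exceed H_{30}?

Consecutive hexagonal numbers differ by 4n − 3: here 4·31 − 3 = 121.

121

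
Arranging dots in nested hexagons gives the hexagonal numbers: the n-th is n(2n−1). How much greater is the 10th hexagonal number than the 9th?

37

Consecutive hexagonal numbers differ by 4n − 3: here 4·10 − 3 = 37.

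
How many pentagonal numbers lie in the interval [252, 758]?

9

The n-th pentagonal number is n(3n−1)/2.
Smallest index with value ≥ 252: n = 14 (giving 287).
Largest index with value ≤ 758: n = 22 (giving 715).
Indices 14 through 22: 9 terms.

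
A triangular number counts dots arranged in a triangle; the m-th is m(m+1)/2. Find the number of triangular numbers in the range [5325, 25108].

The n-th triangular number is n(n+1)/2.
Smallest index with value ≥ 5325: n = 103 (giving 5356).
Largest index with value ≤ 25108: n = 223 (giving 24976).
Indices 103 through 223: 121 terms.

121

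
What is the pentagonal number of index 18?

The 18th pentagonal number is n(3n−1)/2 with n = 18.
18·(3·18 − 1)/2 = 18·53/2 = 477.

477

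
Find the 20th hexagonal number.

780

20·(2·20 − 1) = 20·39 = 780.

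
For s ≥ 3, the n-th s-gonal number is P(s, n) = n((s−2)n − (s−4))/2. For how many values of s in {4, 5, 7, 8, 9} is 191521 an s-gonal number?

1

s = 4: P(4, 437) = 190969 and P(4, 438) = 191844; 191521 is not s-gonal.
s = 5: P(5, 357) = 190995 and P(5, 358) = 192067; 191521 is not s-gonal.
s = 7: P(7, 277) = 191407 and P(7, 278) = 192793; 191521 is not s-gonal.
s = 8: P(8, 253) = 191521. ✓
s = 9: P(9, 234) = 191061 and P(9, 235) = 192700; 191521 is not s-gonal.
Hits: s ∈ {8} → 1.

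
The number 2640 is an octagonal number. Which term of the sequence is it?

30

Set n(3n−2) = 2640, giving 3n² − 2n − 2640 = 0.
The discriminant is 4 + 12·2640 = 31684, and √31684 = 178.
So n = (2 + 178) / 6 = 180/6 = 30.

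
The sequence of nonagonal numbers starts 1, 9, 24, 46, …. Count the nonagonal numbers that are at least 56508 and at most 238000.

134

The n-th nonagonal number is n(7n−5)/2.
Smallest index with value ≥ 56508: n = 128 (giving 57024).
Largest index with value ≤ 238000: n = 261 (giving 237771).
Indices 128 through 261: 134 terms.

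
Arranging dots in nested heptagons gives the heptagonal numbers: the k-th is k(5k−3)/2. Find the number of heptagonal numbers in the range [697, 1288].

The n-th heptagonal number is n(5n−3)/2.
Smallest index with value ≥ 697: n = 17 (giving 697).
Largest index with value ≤ 1288: n = 23 (giving 1288).
Indices 17 through 23: 7 terms.

7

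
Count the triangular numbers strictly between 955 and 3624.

The n-th triangular number is n(n+1)/2.
Smallest index with value > 955: n = 44 (giving 990).
Largest index with value < 3624: n = 84 (giving 3570).
Indices 44 through 84: 41 terms.

41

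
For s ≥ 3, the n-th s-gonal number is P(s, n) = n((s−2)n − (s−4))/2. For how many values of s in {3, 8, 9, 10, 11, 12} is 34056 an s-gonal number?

1

s = 3: P(3, 260) = 33930 and P(3, 261) = 34191; 34056 is not s-gonal.
s = 8: P(8, 106) = 33496 and P(8, 107) = 34133; 34056 is not s-gonal.
s = 9: P(9, 99) = 34056. ✓
s = 10: P(10, 92) = 33580 and P(10, 93) = 34317; 34056 is not s-gonal.
s = 11: P(11, 87) = 33756 and P(11, 88) = 34540; 34056 is not s-gonal.
s = 12: P(12, 82) = 33292 and P(12, 83) = 34113; 34056 is not s-gonal.
Hits: s ∈ {9} → 1.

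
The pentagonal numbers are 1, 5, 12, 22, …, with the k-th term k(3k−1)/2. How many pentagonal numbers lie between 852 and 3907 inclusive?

28

The n-th pentagonal number is n(3n−1)/2.
Smallest index with value ≥ 852: n = 24 (giving 852).
Largest index with value ≤ 3907: n = 51 (giving 3876).
Indices 24 through 51: 28 terms.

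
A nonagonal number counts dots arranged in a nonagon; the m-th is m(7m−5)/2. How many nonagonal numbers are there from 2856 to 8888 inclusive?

The n-th nonagonal number is n(7n−5)/2.
Smallest index with value ≥ 2856: n = 29 (giving 2871).
Largest index with value ≤ 8888: n = 50 (giving 8625).
Indices 29 through 50: 22 terms.

22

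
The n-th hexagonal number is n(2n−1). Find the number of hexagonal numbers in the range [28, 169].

The n-th hexagonal number is n(2n−1).
Smallest index with value ≥ 28: n = 4 (giving 28).
Largest index with value ≤ 169: n = 9 (giving 153).
Indices 4 through 9: 6 terms.

6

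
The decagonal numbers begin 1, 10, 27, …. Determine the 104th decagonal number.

42952

The 104th decagonal number is n(4n−3) with n = 104.
104·(4·104 − 3) = 104·413 = 42952.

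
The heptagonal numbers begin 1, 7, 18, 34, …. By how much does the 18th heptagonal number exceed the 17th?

Consecutive heptagonal numbers differ by 5n − 4: here 5·18 − 4 = 86.

86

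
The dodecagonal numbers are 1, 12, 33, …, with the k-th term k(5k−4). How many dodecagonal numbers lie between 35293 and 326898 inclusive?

The n-th dodecagonal number is n(5n−4).
Smallest index with value ≥ 35293: n = 85 (giving 35785).
Largest index with value ≤ 326898: n = 256 (giving 326656).
Indices 85 through 256: 172 terms.

172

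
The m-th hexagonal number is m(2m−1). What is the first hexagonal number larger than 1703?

Solve n(2n−1) > 1703 for integer n.
The largest n with value ≤ 1703 is 29 (since 1653 ≤ 1703 < 1770), so the first above is n = 30, value 1770.

1770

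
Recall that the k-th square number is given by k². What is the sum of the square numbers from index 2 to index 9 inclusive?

284

Σ_{i=2}^{9} i² = 285 − 1 = 284.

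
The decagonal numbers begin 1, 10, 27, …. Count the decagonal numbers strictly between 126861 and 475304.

167

The n-th decagonal number is n(4n−3).
Smallest index with value > 126861: n = 179 (giving 127627).
Largest index with value < 475304: n = 345 (giving 475065).
Indices 179 through 345: 167 terms.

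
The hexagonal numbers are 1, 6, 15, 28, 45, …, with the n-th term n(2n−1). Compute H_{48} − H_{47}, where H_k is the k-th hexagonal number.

189

Consecutive hexagonal numbers differ by 4n − 3: here 4·48 − 3 = 189.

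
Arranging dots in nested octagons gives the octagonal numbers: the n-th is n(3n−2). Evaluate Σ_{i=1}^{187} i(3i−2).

6556594

Σ i(3i−2) = 3Σi² − 2Σi over i = 1..187.
Σi = 17578 and Σi² = 2197250.
3·2197250 − 2·17578 = 6556594.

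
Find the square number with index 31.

The 31st square number is n² with n = 31.
31² = 961.

961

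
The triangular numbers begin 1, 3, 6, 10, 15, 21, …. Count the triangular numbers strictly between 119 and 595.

The n-th triangular number is n(n+1)/2.
Smallest index with value > 119: n = 15 (giving 120).
Largest index with value < 595: n = 33 (giving 561).
Indices 15 through 33: 19 terms.

19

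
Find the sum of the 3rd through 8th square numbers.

Σ_{i=3}^{8} i² = 204 − 5 = 199.

199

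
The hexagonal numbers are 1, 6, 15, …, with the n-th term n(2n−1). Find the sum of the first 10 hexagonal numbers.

Σ i(2i−1) = 2Σi² − Σi over i = 1..10.
Σi = 55 and Σi² = 385.
2·385 − 1·55 = 715.

715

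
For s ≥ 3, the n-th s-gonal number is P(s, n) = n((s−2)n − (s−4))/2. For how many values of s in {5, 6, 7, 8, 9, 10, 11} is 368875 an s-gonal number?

1

s = 5: P(5, 496) = 368776 and P(5, 497) = 370265; 368875 is not s-gonal.
s = 6: P(6, 429) = 367653 and P(6, 430) = 369370; 368875 is not s-gonal.
s = 7: P(7, 384) = 368064 and P(7, 385) = 369985; 368875 is not s-gonal.
s = 8: P(8, 350) = 366800 and P(8, 351) = 368901; 368875 is not s-gonal.
s = 9: P(9, 325) = 368875. ✓
s = 10: P(10, 304) = 368752 and P(10, 305) = 371185; 368875 is not s-gonal.
s = 11: P(11, 286) = 367081 and P(11, 287) = 369656; 368875 is not s-gonal.
Hits: s ∈ {9} → 1.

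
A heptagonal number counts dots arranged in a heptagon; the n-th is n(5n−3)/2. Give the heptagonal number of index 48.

The 48th heptagonal number is n(5n−3)/2 with n = 48.
48·(5·48 − 3)/2 = 48·237/2 = 5688.

5688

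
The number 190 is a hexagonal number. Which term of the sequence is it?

10

Set n(2n−1) = 190, giving 2n² − n − 190 = 0.
The discriminant is 1 + 8·190 = 1521, and √1521 = 39.
So n = (1 + 39) / 4 = 40/4 = 10.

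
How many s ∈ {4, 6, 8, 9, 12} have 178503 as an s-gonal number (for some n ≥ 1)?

s = 4: P(4, 422) = 178084 and P(4, 423) = 178929; 178503 is not s-gonal.
s = 6: P(6, 299) = 178503. ✓
s = 8: P(8, 244) = 178120 and P(8, 245) = 179585; 178503 is not s-gonal.
s = 9: P(9, 226) = 178201 and P(9, 227) = 179784; 178503 is not s-gonal.
s = 12: P(12, 189) = 177849 and P(12, 190) = 179740; 178503 is not s-gonal.
Hits: s ∈ {6} → 1.

1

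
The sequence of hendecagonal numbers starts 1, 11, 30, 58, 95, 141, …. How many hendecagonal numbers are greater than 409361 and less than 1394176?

255

The n-th hendecagonal number is n(9n−7)/2.
Smallest index with value > 409361: n = 303 (giving 412080).
Largest index with value < 1394176: n = 557 (giving 1394171).
Indices 303 through 557: 255 terms.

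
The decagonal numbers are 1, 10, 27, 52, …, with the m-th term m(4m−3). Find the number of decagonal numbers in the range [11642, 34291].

38

The n-th decagonal number is n(4n−3).
Smallest index with value ≥ 11642: n = 55 (giving 11935).
Largest index with value ≤ 34291: n = 92 (giving 33580).
Indices 55 through 92: 38 terms.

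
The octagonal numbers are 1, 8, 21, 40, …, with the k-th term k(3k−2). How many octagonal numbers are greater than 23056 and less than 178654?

The n-th octagonal number is n(3n−2).
Smallest index with value > 23056: n = 89 (giving 23585).
Largest index with value < 178654: n = 244 (giving 178120).
Indices 89 through 244: 156 terms.

156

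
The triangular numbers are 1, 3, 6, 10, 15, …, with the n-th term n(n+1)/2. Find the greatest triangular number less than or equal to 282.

276

Solve n(n+1)/2 ≤ 282 for integer n.
n = 23 gives 276 ≤ 282, while n = 24 gives 300 > 282; so the answer is 276.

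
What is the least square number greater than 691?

Solve n² > 691 for integer n.
The largest n with value ≤ 691 is 26 (since 676 ≤ 691 < 729), so the first above is n = 27, value 729.

729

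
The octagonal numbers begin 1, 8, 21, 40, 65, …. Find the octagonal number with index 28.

2296

The 28th octagonal number is n(3n−2) with n = 28.
28·(3·28 − 2) = 28·82 = 2296.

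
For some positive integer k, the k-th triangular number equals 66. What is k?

11

Set n(n+1)/2 = 66, giving n² + n − 132 = 0.
So n = (-1 + 23) / 2 = 22/2 = 11.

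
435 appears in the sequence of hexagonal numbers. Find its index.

Set n(2n−1) = 435, giving 2n² − n − 435 = 0.
The discriminant is 1 + 8·435 = 3481, and √3481 = 59.
So n = (1 + 59) / 4 = 60/4 = 15.

15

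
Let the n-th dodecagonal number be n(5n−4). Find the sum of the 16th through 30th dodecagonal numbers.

39695

Σ i(5i−4) = 5Σi² − 4Σi over i = 16..30.
Σi = 465 − 120 = 345 and Σi² = 9455 − 1240 = 8215.
5·8215 − 4·345 = 39695.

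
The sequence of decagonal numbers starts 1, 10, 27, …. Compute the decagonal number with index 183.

The 183rd decagonal number is n(4n−3) with n = 183.
183·(4·183 − 3) = 183·729 = 133407.

133407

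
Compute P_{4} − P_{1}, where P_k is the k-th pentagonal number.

21

4·(3·4 − 1)/2 = 22 and 1·(3·1 − 1)/2 = 1.
Difference: 22 − 1 = 21.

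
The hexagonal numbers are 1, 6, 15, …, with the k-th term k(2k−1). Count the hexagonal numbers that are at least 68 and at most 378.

The n-th hexagonal number is n(2n−1).
Smallest index with value ≥ 68: n = 7 (giving 91).
Largest index with value ≤ 378: n = 14 (giving 378).
Indices 7 through 14: 8 terms.

8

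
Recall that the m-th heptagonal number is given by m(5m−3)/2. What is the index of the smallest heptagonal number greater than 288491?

Solve n(5n−3)/2 > 288491 for integer n.
The largest n with value ≤ 288491 is 340 (since 288490 ≤ 288491 < 290191), so the first above is n = 341, value 290191.

341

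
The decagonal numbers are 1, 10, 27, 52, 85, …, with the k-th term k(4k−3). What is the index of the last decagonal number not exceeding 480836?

Solve n(4n−3) ≤ 480836 for integer n.
n = 347 gives 480595 ≤ 480836, while n = 348 gives 483372 > 480836; so the answer is index 347.

347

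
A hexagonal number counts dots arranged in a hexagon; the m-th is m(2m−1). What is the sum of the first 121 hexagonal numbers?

1188341

Σ i(2i−1) = 2Σi² − Σi over i = 1..121.
Σi = 7381 and Σi² = 597861.
2·597861 − 1·7381 = 1188341.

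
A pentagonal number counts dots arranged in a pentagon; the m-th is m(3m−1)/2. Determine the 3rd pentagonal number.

12

The 3rd pentagonal number is n(3n−1)/2 with n = 3.
3·(3·3 − 1)/2 = 3·8/2 = 3·4 = 12.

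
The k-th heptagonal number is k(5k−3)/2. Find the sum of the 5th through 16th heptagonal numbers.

3476

Σ i(5i−3)/2 = (5Σi² − 3Σi) / 2 over i = 5..16.
Σi = 136 − 10 = 126 and Σi² = 1496 − 30 = 1466.
(5·1466 − 3·126) / 2 = 6952/2 = 3476.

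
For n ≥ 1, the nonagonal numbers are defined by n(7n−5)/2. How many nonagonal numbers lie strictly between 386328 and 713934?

The n-th nonagonal number is n(7n−5)/2.
Smallest index with value > 386328: n = 333 (giving 387279).
Largest index with value < 713934: n = 451 (giving 710776).
Indices 333 through 451: 119 terms.

119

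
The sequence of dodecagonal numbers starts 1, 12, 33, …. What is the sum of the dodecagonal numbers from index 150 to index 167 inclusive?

Σ i(5i−4) = 5Σi² − 4Σi over i = 150..167.
Σi = 14028 − 11175 = 2853 and Σi² = 1566460 − 1113775 = 452685.
5·452685 − 4·2853 = 2252013.

2252013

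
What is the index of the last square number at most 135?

Solve n² ≤ 135 for integer n.
n = 11 gives 121 ≤ 135, while n = 12 gives 144 > 135; so the answer is index 11.

11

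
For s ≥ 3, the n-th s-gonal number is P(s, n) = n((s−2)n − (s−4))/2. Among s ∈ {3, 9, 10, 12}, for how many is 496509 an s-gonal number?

s = 3: P(3, 996) = 496506 and P(3, 997) = 497503; 496509 is not s-gonal.
s = 9: P(9, 377) = 496509. ✓
s = 10: P(10, 352) = 494560 and P(10, 353) = 497377; 496509 is not s-gonal.
s = 12: P(12, 315) = 494865 and P(12, 316) = 498016; 496509 is not s-gonal.
Hits: s ∈ {9} → 1.

1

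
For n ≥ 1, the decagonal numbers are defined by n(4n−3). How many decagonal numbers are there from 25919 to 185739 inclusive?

The n-th decagonal number is n(4n−3).
Smallest index with value ≥ 25919: n = 81 (giving 26001).
Largest index with value ≤ 185739: n = 215 (giving 184255).
Indices 81 through 215: 135 terms.

135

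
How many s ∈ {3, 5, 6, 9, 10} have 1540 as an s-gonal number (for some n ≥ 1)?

s = 3: P(3, 55) = 1540. ✓
s = 5: P(5, 32) = 1520 and P(5, 33) = 1617; 1540 is not s-gonal.
s = 6: P(6, 28) = 1540. ✓
s = 9: P(9, 21) = 1491 and P(9, 22) = 1639; 1540 is not s-gonal.
s = 10: P(10, 20) = 1540. ✓
Hits: s ∈ {3, 6, 10} → 3.

3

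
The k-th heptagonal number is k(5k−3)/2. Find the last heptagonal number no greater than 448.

Solve n(5n−3)/2 ≤ 448 for integer n.
n = 13 gives 403 ≤ 448, while n = 14 gives 469 > 448; so the answer is 403.

403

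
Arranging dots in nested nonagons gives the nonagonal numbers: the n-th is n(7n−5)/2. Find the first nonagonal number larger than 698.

Solve n(7n−5)/2 > 698 for integer n.
The largest n with value ≤ 698 is 14 (since 651 ≤ 698 < 750), so the first above is n = 15, value 750.

750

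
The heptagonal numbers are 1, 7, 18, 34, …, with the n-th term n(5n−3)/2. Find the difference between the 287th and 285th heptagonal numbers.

287·(5·287 − 3)/2 = 205492 and 285·(5·285 − 3)/2 = 202635.
Difference: 205492 − 202635 = 2857.

2857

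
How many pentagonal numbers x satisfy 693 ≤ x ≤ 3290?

26

The n-th pentagonal number is n(3n−1)/2.
Smallest index with value ≥ 693: n = 22 (giving 715).
Largest index with value ≤ 3290: n = 47 (giving 3290).
Indices 22 through 47: 26 terms.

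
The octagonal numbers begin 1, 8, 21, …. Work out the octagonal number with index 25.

The 25th octagonal number is n(3n−2) with n = 25.
25·(3·25 − 2) = 25·73 = 1825.

1825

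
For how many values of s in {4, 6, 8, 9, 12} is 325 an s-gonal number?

s = 4: P(4, 18) = 324 and P(4, 19) = 361; 325 is not s-gonal.
s = 6: P(6, 13) = 325. ✓
s = 8: P(8, 10) = 280 and P(8, 11) = 341; 325 is not s-gonal.
s = 9: P(9, 10) = 325. ✓
s = 12: P(12, 8) = 288 and P(12, 9) = 369; 325 is not s-gonal.
Hits: s ∈ {6, 9} → 2.

2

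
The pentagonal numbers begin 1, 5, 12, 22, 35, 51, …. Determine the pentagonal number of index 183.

The 183rd pentagonal number is n(3n−1)/2 with n = 183.
183·(3·183 − 1)/2 = 183·548/2 = 183·274 = 50142.

50142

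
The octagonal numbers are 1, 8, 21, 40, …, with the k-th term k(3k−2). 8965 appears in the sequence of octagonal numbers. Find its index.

Set n(3n−2) = 8965, giving 3n² − 2n − 8965 = 0.
The discriminant is 4 + 12·8965 = 107584, and √107584 = 328.
So n = (2 + 328) / 6 = 330/6 = 55.

55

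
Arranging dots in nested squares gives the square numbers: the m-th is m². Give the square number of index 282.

282² = 79524.

79524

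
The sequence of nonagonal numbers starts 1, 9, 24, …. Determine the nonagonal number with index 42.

6069

The 42nd nonagonal number is n(7n−5)/2 with n = 42.
42·(7·42 − 5)/2 = 42·289/2 = 6069.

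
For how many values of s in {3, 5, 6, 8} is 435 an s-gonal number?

2

s = 3: P(3, 29) = 435. ✓
s = 5: P(5, 17) = 425 and P(5, 18) = 477; 435 is not s-gonal.
s = 6: P(6, 15) = 435. ✓
s = 8: P(8, 12) = 408 and P(8, 13) = 481; 435 is not s-gonal.
Hits: s ∈ {3, 6} → 2.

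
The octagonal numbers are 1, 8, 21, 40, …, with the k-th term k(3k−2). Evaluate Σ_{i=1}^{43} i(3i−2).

80410

Σ i(3i−2) = 3Σi² − 2Σi over i = 1..43.
Σi = 946 and Σi² = 27434.
3·27434 − 2·946 = 80410.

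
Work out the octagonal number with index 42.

5208

The 42nd octagonal number is n(3n−2) with n = 42.
42·(3·42 − 2) = 42·124 = 5208.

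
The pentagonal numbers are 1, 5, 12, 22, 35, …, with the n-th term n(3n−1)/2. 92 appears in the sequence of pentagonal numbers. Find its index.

8

Set n(3n−1)/2 = 92, giving 3n² − n − 184 = 0.
The discriminant is 1 + 24·92 = 2209, and √2209 = 47.
So n = (1 + 47) / 6 = 48/6 = 8.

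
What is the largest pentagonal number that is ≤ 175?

Solve n(3n−1)/2 ≤ 175 for integer n.
n = 10 gives 145 ≤ 175, while n = 11 gives 176 > 175; so the answer is 145.

145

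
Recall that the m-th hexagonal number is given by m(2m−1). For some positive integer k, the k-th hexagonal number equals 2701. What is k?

37

Set n(2n−1) = 2701, giving 2n² − n − 2701 = 0.
The discriminant is 1 + 8·2701 = 21609, and √21609 = 147.
So n = (1 + 147) / 4 = 148/4 = 37.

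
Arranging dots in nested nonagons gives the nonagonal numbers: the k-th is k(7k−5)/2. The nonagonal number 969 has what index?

17

Set n(7n−5)/2 = 969, giving 7n² − 5n − 1938 = 0.
The discriminant is 25 + 56·969 = 54289, and √54289 = 233.
So n = (5 + 233) / 14 = 238/14 = 17.
Check: 17·(7·17 − 5)/2 = 969. ✓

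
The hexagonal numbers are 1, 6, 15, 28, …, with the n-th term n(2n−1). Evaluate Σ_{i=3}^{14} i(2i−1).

Σ i(2i−1) = 2Σi² − Σi over i = 3..14.
Σi = 105 − 3 = 102 and Σi² = 1015 − 5 = 1010.
2·1010 − 1·102 = 1918.

1918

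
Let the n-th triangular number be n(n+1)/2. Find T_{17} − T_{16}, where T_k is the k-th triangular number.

Consecutive triangular numbers differ by n: T_{17} − T_{16} = 17.

17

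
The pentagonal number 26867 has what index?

134

Set n(3n−1)/2 = 26867, giving 3n² − n − 53734 = 0.
The discriminant is 1 + 24·26867 = 644809, and √644809 = 803.
So n = (1 + 803) / 6 = 804/6 = 134.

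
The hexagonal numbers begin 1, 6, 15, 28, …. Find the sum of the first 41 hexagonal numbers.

Σ i(2i−1) = 2Σi² − Σi over i = 1..41.
Σi = 861 and Σi² = 23821.
2·23821 − 1·861 = 46781.

46781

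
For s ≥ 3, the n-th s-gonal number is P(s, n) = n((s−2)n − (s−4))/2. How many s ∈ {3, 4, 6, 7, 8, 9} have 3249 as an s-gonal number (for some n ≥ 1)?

s = 3: P(3, 80) = 3240 and P(3, 81) = 3321; 3249 is not s-gonal.
s = 4: P(4, 57) = 3249. ✓
s = 6: P(6, 40) = 3160 and P(6, 41) = 3321; 3249 is not s-gonal.
s = 7: P(7, 36) = 3186 and P(7, 37) = 3367; 3249 is not s-gonal.
s = 8: P(8, 33) = 3201 and P(8, 34) = 3400; 3249 is not s-gonal.
s = 9: P(9, 30) = 3075 and P(9, 31) = 3286; 3249 is not s-gonal.
Hits: s ∈ {4} → 1.

1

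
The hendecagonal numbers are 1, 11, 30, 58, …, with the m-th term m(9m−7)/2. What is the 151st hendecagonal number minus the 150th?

1351

Consecutive hendecagonal numbers differ by 9n − 8: here 9·151 − 8 = 1351.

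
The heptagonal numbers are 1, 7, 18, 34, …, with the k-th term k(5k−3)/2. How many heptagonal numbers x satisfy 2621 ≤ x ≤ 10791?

34

The n-th heptagonal number is n(5n−3)/2.
Smallest index with value ≥ 2621: n = 33 (giving 2673).
Largest index with value ≤ 10791: n = 66 (giving 10791).
Indices 33 through 66: 34 terms.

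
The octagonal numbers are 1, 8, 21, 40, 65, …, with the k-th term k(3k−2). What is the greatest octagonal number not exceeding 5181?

Solve n(3n−2) ≤ 5181 for integer n.
n = 41 gives 4961 ≤ 5181, while n = 42 gives 5208 > 5181; so the answer is 4961.

4961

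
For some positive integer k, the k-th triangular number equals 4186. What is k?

91

Set n(n+1)/2 = 4186, giving n² + n − 8372 = 0.
So n = (-1 + 183) / 2 = 182/2 = 91.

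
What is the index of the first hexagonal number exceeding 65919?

Solve n(2n−1) > 65919 for integer n.
The largest n with value ≤ 65919 is 181 (since 65341 ≤ 65919 < 66066), so the first above is n = 182, value 66066.

182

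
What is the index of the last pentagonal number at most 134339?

Solve n(3n−1)/2 ≤ 134339 for integer n.
n = 299 gives 133952 ≤ 134339, while n = 300 gives 134850 > 134339; so the answer is index 299.

299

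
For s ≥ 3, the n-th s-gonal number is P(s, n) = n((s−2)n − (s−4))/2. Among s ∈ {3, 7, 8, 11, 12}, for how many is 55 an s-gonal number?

2

s = 3: P(3, 10) = 55. ✓
s = 7: P(7, 5) = 55. ✓
s = 8: P(8, 4) = 40 and P(8, 5) = 65; 55 is not s-gonal.
s = 11: P(11, 3) = 30 and P(11, 4) = 58; 55 is not s-gonal.
s = 12: P(12, 3) = 33 and P(12, 4) = 64; 55 is not s-gonal.
Hits: s ∈ {3, 7} → 2.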